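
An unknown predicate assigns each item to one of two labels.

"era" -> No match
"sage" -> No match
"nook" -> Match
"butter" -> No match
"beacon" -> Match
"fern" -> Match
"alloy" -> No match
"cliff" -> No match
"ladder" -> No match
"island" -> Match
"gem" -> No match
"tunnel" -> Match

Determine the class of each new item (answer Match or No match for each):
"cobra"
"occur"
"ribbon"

No match, No match, Match

The common property of the 'Match' items is: contains 'n'. No 'No match' item has it.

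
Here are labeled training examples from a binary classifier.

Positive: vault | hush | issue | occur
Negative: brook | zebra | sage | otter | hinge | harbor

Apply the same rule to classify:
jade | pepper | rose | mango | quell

Negative, Negative, Negative, Negative, Positive

'Positive' ⟺ contains 'u'.
jade: Negative (no 'u').
pepper: Negative (no 'u').
rose: Negative (no 'u').
mango: Negative (no 'u').
quell: Positive (has 'u').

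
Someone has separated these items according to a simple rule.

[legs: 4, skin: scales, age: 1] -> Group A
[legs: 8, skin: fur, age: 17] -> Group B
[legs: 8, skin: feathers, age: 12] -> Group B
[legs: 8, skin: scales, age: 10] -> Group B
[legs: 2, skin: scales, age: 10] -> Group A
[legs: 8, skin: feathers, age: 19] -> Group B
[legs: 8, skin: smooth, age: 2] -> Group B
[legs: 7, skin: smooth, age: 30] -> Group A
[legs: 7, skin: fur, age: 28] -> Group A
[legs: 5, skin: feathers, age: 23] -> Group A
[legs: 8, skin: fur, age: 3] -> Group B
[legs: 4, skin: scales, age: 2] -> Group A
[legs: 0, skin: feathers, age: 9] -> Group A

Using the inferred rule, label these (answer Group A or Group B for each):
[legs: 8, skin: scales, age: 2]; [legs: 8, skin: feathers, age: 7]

Group B, Group B

The simplest hypothesis consistent with all the labels is: legs ≤ 7.
[legs: 8, skin: scales, age: 2] — legs = 8, hence Group B.
[legs: 8, skin: feathers, age: 7] — legs = 8, hence Group B.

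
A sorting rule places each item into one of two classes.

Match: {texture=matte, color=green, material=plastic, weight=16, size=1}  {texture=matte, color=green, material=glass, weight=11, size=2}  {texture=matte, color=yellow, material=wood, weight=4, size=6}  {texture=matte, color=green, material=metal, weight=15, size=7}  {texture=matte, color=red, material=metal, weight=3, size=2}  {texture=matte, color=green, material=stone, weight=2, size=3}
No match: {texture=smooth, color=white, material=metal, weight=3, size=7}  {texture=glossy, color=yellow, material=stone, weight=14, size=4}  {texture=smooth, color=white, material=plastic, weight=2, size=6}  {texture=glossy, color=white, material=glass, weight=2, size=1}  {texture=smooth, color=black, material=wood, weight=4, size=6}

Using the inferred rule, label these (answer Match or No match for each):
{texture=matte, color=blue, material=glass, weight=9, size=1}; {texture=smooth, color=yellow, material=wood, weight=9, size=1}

Match, No match

Rule: texture is matte. This holds for each 'Match' example and fails for each 'No match' one.
Match: {texture=matte, color=blue, material=glass, weight=9, size=1}, since texture is matte.
No match: {texture=smooth, color=yellow, material=wood, weight=9, size=1}, since texture is smooth.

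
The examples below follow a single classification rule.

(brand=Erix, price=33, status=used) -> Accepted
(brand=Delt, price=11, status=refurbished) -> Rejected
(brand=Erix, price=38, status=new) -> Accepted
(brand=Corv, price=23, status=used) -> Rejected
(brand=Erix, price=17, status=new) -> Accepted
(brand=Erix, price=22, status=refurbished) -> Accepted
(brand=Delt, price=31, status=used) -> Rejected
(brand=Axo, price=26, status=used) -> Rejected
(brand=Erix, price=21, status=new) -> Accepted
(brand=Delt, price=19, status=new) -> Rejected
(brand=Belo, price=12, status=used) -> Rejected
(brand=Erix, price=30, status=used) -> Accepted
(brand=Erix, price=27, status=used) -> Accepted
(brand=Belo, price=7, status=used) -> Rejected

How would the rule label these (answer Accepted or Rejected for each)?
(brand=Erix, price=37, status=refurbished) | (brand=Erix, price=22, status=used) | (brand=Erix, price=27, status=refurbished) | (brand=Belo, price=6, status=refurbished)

Every 'Accepted' example satisfies: brand is Erix. None of the 'Rejected' examples do.
(brand=Erix, price=37, status=refurbished): brand is Erix, checks out → Accepted. (brand=Erix, price=22, status=used): brand is Erix, checks out → Accepted. (brand=Erix, price=27, status=refurbished): brand is Erix, checks out → Accepted. (brand=Belo, price=6, status=refurbished): brand is Belo, does not fit → Rejected.

Accepted, Accepted, Accepted, Rejected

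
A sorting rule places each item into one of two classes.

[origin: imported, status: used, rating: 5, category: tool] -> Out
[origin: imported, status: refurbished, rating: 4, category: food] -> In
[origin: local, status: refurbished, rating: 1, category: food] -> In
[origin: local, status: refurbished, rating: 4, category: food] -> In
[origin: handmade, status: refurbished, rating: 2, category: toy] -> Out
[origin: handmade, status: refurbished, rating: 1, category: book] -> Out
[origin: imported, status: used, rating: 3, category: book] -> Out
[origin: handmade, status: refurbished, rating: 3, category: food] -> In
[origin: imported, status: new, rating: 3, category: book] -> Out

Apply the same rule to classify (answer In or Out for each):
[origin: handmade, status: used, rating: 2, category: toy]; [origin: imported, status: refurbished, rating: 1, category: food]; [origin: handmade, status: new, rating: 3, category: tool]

The distinguishing property — category is food — holds for all the 'In' cases and none of the 'Out' cases.
[origin: handmade, status: used, rating: 2, category: toy] → category is toy → Out.
[origin: imported, status: refurbished, rating: 1, category: food] → category is food → In.
[origin: handmade, status: new, rating: 3, category: tool] → category is tool → Out.

Out, In, Out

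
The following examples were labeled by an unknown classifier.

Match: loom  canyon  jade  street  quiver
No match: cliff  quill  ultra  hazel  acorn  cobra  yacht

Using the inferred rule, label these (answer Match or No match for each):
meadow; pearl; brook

Match, No match, No match

The pattern is that an item is 'Match' exactly when: even length.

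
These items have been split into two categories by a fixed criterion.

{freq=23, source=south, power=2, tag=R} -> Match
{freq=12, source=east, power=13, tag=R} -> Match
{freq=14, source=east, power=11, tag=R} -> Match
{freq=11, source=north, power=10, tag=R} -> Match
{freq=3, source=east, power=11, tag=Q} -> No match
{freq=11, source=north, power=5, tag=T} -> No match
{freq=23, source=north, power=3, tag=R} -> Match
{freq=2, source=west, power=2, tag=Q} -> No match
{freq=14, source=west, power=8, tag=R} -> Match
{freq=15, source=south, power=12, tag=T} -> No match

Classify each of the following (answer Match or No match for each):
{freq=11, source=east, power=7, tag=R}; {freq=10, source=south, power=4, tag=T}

Match, No match

Comparing the two groups points to one rule — tag is R.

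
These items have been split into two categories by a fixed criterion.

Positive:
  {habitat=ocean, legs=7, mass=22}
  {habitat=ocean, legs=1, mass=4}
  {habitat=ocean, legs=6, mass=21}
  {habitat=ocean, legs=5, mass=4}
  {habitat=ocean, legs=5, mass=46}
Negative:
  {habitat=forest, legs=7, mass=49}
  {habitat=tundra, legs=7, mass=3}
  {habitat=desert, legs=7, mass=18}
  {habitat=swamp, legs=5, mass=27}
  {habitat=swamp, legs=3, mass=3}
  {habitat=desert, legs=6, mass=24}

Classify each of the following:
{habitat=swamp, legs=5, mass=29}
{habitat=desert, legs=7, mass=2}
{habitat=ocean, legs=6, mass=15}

Negative, Negative, Positive

All 'Positive' examples share one property — habitat is ocean — and every 'Negative' example lacks it.
{habitat=swamp, legs=5, mass=29}: habitat is swamp, lacks this property → Negative. {habitat=desert, legs=7, mass=2}: habitat is desert, lacks this property → Negative. {habitat=ocean, legs=6, mass=15}: habitat is ocean, passes → Positive.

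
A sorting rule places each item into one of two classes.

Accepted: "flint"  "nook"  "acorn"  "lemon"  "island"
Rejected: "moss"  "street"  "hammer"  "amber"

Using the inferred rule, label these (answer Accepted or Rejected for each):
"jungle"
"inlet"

All 'Accepted' examples share one property — contains 'n' — and every 'Rejected' example lacks it.
Accepted: "jungle", since has 'n'. Accepted: "inlet", since has 'n'.

Accepted, Accepted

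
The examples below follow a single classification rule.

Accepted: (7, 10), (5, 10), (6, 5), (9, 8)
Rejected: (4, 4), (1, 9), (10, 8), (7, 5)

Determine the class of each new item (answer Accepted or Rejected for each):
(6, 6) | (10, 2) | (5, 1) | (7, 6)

The distinguishing property — sum is odd — holds for all the 'Accepted' cases and none of the 'Rejected' cases.
(6, 6): Rejected (6+6 = 12).
(10, 2): Rejected (10+2 = 12).
(5, 1): Rejected (5+1 = 6).
(7, 6): Accepted (7+6 = 13).

Rejected, Rejected, Rejected, Accepted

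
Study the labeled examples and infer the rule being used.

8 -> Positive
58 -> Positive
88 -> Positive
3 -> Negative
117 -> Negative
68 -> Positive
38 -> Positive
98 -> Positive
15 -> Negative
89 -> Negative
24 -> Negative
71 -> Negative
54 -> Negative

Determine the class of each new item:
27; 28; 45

Negative, Positive, Negative

Comparing the two groups points to one rule — ends in digit 8.
27: last digit 7 — fails this test, so Negative.
28: last digit 8 — qualifies, so Positive.
45: last digit 5 — fails this test, so Negative.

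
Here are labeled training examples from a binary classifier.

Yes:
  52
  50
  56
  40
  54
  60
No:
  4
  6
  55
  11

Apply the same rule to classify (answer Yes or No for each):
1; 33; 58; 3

No, No, Yes, No

'Yes' ⟺ even AND at least 11.
1 → 1 is odd, 1 < 11 → No. 33 → 33 is odd, 33 ≥ 11 → No. 58 → 58 is even, 58 ≥ 11 → Yes. 3 → 3 is odd, 3 < 11 → No.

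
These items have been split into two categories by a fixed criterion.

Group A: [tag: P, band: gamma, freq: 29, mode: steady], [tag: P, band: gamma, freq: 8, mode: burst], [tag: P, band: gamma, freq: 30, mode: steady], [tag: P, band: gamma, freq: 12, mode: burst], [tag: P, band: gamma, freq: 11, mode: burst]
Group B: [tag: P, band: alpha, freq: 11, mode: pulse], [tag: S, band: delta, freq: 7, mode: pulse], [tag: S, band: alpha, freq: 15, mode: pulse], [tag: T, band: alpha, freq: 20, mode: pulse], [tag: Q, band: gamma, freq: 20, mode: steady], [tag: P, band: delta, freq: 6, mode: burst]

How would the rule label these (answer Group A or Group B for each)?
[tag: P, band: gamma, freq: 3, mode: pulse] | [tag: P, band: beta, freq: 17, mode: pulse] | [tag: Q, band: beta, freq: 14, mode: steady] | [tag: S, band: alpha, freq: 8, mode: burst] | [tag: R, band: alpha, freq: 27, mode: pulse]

Group A, Group B, Group B, Group B, Group B

The simplest hypothesis consistent with all the labels is: band is gamma AND tag is P.
Group A: [tag: P, band: gamma, freq: 3, mode: pulse], since band is gamma, tag is P. Group B: [tag: P, band: beta, freq: 17, mode: pulse], since band is beta, tag is P. Group B: [tag: Q, band: beta, freq: 14, mode: steady], since band is beta, tag is Q. Group B: [tag: S, band: alpha, freq: 8, mode: burst], since band is alpha, tag is S. Group B: [tag: R, band: alpha, freq: 27, mode: pulse], since band is alpha, tag is R.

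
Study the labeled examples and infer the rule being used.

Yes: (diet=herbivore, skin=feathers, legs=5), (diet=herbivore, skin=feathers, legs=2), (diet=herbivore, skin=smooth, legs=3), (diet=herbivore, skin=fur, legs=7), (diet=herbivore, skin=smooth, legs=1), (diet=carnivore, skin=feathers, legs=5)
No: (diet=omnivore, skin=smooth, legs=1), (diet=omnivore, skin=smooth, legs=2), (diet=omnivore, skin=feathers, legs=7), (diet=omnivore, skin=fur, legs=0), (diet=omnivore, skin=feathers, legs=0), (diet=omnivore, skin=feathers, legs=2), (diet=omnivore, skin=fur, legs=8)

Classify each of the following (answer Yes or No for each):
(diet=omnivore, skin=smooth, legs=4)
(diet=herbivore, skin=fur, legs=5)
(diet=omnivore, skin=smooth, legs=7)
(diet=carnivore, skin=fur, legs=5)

No, Yes, No, Yes

The simplest hypothesis consistent with all the labels is: diet is not omnivore.
(diet=omnivore, skin=smooth, legs=4) → diet is omnivore → No.
(diet=herbivore, skin=fur, legs=5) → diet is herbivore → Yes.
(diet=omnivore, skin=smooth, legs=7) → diet is omnivore → No.
(diet=carnivore, skin=fur, legs=5) → diet is carnivore → Yes.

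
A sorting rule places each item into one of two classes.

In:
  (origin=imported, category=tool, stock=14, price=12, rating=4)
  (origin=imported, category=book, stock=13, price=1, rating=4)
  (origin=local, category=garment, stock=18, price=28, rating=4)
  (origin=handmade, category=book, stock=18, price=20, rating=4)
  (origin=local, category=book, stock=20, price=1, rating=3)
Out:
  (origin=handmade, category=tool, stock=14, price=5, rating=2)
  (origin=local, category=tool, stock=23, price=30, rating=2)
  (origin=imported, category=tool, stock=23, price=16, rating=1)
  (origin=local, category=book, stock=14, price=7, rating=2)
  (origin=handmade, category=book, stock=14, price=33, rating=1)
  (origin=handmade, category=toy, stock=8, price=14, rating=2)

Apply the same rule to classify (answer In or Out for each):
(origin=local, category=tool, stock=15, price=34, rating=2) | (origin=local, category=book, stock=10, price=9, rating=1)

Out, Out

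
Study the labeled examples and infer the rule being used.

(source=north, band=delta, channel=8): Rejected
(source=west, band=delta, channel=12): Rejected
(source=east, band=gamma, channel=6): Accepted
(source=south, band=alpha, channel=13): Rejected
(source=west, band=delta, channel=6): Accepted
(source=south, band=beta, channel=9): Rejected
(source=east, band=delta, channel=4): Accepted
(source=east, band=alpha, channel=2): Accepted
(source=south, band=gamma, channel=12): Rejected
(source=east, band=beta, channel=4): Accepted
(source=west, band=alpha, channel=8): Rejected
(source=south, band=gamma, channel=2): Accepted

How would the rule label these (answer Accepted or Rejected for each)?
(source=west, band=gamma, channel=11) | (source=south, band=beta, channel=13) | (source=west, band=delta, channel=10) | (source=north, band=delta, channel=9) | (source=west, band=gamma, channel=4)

Rejected, Rejected, Rejected, Rejected, Accepted

'Accepted' ⟺ channel ≤ 6.
(source=west, band=gamma, channel=11) → channel = 11 → Rejected.
(source=south, band=beta, channel=13) → channel = 13 → Rejected.
(source=west, band=delta, channel=10) → channel = 10 → Rejected.
(source=north, band=delta, channel=9) → channel = 9 → Rejected.
(source=west, band=gamma, channel=4) → channel = 4 → Accepted.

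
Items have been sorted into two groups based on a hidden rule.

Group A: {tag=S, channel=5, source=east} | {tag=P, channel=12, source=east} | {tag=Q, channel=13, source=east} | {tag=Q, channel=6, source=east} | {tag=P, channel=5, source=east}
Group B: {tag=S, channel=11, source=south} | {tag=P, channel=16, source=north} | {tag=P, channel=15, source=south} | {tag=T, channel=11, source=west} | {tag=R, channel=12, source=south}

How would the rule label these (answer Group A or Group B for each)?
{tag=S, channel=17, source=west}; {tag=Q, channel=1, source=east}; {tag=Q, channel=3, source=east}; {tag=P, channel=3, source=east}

Group B, Group A, Group A, Group A

The distinguishing property — source is east — holds for all the 'Group A' cases and none of the 'Group B' cases.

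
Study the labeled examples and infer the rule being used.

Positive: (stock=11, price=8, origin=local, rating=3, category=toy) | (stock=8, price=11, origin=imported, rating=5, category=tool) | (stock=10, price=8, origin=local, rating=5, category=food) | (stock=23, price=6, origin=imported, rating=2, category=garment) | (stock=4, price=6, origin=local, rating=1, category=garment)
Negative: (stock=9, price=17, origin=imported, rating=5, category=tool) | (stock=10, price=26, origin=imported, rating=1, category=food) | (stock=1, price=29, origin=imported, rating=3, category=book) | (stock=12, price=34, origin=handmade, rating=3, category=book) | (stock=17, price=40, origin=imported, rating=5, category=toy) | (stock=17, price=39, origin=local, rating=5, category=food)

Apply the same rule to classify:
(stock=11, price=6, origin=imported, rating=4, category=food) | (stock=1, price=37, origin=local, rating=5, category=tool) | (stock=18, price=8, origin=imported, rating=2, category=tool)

Positive, Negative, Positive

All 'Positive' examples share one property — price ≤ 11 — and every 'Negative' example lacks it.
(stock=11, price=6, origin=imported, rating=4, category=food): price = 6, qualifies → Positive.
(stock=1, price=37, origin=local, rating=5, category=tool): price = 37, fails the rule → Negative.
(stock=18, price=8, origin=imported, rating=2, category=tool): price = 8, qualifies → Positive.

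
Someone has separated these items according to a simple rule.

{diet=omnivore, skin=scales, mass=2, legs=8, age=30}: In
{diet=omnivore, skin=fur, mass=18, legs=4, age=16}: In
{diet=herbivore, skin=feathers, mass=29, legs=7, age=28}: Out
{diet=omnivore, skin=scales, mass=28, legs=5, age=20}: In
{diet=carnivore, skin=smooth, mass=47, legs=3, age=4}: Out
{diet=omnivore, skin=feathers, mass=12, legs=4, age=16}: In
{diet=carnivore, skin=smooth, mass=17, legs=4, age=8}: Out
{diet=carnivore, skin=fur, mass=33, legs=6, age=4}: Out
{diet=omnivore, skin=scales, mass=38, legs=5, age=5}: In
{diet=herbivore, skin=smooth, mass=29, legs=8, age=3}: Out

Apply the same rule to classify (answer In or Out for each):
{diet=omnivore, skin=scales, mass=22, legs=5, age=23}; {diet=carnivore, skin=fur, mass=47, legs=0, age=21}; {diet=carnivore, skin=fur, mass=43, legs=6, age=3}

In, Out, Out

Rule: diet is omnivore. This holds for each 'In' example and fails for each 'Out' one.
{diet=omnivore, skin=scales, mass=22, legs=5, age=23} → diet is omnivore → In. {diet=carnivore, skin=fur, mass=47, legs=0, age=21} → diet is carnivore → Out. {diet=carnivore, skin=fur, mass=43, legs=6, age=3} → diet is carnivore → Out.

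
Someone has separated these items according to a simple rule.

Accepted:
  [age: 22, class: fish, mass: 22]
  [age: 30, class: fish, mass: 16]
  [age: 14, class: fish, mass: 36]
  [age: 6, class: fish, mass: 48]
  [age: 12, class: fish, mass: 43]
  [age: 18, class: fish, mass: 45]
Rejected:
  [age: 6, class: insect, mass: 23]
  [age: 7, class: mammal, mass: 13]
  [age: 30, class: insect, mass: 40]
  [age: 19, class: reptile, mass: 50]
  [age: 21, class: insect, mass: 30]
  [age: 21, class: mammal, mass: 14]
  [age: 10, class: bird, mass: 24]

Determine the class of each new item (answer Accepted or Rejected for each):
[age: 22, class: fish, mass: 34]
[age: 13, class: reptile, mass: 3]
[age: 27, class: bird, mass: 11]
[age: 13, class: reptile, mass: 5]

Accepted, Rejected, Rejected, Rejected

'Accepted' ⟺ class is fish.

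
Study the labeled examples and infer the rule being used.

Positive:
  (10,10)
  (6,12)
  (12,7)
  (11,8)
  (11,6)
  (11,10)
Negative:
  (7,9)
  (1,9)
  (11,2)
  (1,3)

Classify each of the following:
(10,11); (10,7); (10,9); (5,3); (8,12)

Positive, Positive, Positive, Negative, Positive

A rule that fits every label: sum ≥ 17 — true of each 'Positive' example, false of each 'Negative' one.
(10,11) → 10+11 = 21 → Positive. (10,7) → 10+7 = 17 → Positive. (10,9) → 10+9 = 19 → Positive. (5,3) → 5+3 = 8 → Negative. (8,12) → 8+12 = 20 → Positive.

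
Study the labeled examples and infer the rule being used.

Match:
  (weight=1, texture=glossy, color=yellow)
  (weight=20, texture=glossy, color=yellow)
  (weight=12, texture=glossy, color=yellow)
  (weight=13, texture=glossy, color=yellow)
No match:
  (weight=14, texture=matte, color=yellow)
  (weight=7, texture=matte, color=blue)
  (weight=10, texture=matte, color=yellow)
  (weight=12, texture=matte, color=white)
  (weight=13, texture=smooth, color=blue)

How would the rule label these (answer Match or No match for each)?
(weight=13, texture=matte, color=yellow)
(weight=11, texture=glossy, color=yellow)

Comparing the two groups points to one rule — texture is glossy.
(weight=13, texture=matte, color=yellow) — texture is matte, hence No match. (weight=11, texture=glossy, color=yellow) — texture is glossy, hence Match.

No match, Match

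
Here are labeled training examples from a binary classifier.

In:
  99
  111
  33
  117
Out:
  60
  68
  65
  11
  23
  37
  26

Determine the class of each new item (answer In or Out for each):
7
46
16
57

Out, Out, Out, In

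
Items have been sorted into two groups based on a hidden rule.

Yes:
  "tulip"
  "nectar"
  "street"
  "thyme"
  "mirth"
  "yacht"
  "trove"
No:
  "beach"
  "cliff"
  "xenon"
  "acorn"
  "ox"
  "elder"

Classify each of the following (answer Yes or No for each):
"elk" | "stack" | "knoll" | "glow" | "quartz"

The distinguishing property — contains 't' — holds for all the 'Yes' cases and none of the 'No' cases.
"elk": no 't' — fails the rule, so No. "stack": has 't' — checks out, so Yes. "knoll": no 't' — fails the rule, so No. "glow": no 't' — fails the rule, so No. "quartz": has 't' — checks out, so Yes.

No, Yes, No, No, Yes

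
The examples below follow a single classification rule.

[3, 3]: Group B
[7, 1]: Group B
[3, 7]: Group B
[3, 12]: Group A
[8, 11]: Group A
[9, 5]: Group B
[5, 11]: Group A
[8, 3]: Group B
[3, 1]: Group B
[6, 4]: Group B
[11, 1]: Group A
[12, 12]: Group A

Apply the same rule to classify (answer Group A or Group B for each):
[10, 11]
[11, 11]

Rule: max ≥ 11. This holds for each 'Group A' example and fails for each 'Group B' one.

Group A, Group A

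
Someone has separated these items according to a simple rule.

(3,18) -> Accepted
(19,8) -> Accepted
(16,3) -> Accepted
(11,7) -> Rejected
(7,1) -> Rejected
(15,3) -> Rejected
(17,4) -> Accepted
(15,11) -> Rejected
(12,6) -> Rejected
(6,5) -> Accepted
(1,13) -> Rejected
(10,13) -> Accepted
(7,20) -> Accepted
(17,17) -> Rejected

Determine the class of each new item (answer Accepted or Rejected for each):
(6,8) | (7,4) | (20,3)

Rejected, Accepted, Accepted

Checking candidate rules against both groups, what survives is: sum is odd.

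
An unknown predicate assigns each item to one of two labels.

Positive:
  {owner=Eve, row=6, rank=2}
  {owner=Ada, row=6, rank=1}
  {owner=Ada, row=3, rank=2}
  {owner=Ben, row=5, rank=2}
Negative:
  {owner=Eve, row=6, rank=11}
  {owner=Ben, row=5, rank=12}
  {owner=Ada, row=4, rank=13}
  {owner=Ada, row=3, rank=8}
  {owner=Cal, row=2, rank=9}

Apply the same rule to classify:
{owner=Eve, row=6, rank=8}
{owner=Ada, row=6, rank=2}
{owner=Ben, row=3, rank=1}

Negative, Positive, Positive

A rule that fits every label: rank ≤ 2 — true of each 'Positive' example, false of each 'Negative' one.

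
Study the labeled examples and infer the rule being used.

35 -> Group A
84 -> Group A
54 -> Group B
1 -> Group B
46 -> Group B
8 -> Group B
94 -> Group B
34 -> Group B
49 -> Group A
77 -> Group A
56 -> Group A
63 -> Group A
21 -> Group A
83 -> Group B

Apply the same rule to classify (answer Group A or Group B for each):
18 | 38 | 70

The common property of the 'Group A' items is: multiple of 7. No 'Group B' item has it.
18 → 18 = 7·2 + 4 → Group B.
38 → 38 = 7·5 + 3 → Group B.
70 → 70 = 7·10 → Group A.

Group B, Group B, Group A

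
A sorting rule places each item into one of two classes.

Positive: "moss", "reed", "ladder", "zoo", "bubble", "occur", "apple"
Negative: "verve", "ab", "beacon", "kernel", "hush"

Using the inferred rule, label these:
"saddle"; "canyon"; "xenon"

Looking at the examples, the only property every 'Positive' case has and every 'Negative' case lacks is: has a double letter.

Positive, Negative, Negative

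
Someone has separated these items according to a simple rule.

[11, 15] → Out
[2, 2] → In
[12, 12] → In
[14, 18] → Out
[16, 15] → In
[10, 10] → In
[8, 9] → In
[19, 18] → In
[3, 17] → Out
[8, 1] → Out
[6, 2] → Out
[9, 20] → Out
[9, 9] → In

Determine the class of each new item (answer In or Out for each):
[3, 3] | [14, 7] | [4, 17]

In, Out, Out

'In' ⟺ |first − second| ≤ 1.
[3, 3] → |3−3| = 0 → In.
[14, 7] → |14−7| = 7 → Out.
[4, 17] → |4−17| = 13 → Out.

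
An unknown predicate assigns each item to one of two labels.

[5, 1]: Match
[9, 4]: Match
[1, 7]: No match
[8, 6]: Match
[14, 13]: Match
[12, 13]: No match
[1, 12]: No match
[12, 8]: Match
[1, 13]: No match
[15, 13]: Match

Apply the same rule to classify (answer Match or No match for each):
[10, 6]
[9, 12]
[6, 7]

The classifier is using: first > second.

Match, No match, No match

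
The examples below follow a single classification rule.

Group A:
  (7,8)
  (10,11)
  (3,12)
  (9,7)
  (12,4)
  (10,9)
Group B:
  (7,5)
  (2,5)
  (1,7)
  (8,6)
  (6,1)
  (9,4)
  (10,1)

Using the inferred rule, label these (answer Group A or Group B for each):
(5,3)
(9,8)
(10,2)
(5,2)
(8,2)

Group B, Group A, Group B, Group B, Group B

The pattern is that an item is 'Group A' exactly when: sum ≥ 15.
(5,3) — 5+3 = 8, hence Group B. (9,8) — 9+8 = 17, hence Group A. (10,2) — 10+2 = 12, hence Group B. (5,2) — 5+2 = 7, hence Group B. (8,2) — 8+2 = 10, hence Group B.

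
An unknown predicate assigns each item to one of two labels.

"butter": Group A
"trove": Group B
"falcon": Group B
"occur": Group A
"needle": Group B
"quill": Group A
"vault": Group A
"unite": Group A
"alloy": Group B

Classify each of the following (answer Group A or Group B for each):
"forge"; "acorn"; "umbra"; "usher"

Group B, Group B, Group A, Group A

'Group A' ⟺ contains 'u'.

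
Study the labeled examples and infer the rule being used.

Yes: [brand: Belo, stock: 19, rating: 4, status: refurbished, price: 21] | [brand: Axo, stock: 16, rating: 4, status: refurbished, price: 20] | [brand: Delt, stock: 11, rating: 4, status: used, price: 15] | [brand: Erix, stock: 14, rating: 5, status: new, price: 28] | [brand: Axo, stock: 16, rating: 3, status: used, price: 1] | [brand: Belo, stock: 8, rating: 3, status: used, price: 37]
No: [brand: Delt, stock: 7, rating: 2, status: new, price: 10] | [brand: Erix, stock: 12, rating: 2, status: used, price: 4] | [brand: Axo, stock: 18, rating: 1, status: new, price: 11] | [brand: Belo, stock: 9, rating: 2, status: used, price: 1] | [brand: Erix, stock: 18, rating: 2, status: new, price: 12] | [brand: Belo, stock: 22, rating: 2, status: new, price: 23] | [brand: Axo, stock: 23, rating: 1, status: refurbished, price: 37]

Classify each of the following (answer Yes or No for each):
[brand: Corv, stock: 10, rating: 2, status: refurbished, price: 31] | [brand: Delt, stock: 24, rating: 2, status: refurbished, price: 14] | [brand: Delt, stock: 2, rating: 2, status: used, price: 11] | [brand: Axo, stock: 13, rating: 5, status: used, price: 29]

'Yes' ⟺ rating ≥ 3.

No, No, No, Yes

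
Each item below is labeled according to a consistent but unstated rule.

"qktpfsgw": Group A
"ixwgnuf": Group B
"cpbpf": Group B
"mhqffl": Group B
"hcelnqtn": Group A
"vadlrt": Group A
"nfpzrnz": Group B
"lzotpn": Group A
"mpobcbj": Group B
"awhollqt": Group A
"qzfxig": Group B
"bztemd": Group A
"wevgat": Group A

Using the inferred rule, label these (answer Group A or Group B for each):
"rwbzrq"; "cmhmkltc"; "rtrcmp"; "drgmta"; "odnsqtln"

Rule: contains 't'. This holds for each 'Group A' example and fails for each 'Group B' one.
"rwbzrq" — no 't', hence Group B. "cmhmkltc" — has 't', hence Group A. "rtrcmp" — has 't', hence Group A. "drgmta" — has 't', hence Group A. "odnsqtln" — has 't', hence Group A.

Group B, Group A, Group A, Group A, Group A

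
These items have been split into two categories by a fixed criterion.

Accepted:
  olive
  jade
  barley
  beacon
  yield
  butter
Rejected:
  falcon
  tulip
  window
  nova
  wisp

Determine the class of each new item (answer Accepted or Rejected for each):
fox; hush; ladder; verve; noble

Rejected, Rejected, Accepted, Accepted, Accepted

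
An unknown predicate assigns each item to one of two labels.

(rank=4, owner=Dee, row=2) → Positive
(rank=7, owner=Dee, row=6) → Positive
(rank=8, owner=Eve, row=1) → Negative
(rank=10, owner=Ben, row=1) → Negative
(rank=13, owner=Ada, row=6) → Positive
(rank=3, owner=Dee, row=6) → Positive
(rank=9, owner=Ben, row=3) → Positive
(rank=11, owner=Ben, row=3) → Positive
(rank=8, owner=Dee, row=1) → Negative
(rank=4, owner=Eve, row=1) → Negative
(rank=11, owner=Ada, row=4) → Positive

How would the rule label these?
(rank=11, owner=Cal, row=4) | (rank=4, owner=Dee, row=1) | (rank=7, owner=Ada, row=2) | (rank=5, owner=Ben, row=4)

Positive, Negative, Positive, Positive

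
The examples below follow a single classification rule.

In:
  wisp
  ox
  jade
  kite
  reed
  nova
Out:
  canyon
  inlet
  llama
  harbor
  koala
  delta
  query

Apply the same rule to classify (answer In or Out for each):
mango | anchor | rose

The distinguishing property — length ≤ 4 — holds for all the 'In' cases and none of the 'Out' cases.
mango: Out (length 5).
anchor: Out (length 6).
rose: In (length 4).

Out, Out, In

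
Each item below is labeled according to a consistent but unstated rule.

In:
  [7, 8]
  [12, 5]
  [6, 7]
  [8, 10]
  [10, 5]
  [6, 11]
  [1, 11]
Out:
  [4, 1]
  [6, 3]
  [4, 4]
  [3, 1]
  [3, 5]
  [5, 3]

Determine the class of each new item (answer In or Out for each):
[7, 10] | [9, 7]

In, In

The pattern is that an item is 'In' exactly when: sum ≥ 12.
[7, 10]: In (7+10 = 17). [9, 7]: In (9+7 = 16).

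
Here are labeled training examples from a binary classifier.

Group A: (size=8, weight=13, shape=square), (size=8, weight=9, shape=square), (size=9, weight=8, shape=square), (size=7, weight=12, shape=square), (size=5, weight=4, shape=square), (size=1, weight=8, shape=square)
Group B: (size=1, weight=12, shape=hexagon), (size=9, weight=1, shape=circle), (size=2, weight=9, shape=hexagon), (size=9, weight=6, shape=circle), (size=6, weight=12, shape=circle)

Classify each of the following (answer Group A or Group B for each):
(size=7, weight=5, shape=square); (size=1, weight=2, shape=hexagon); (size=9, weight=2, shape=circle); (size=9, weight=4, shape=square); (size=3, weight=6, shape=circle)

Group A, Group B, Group B, Group A, Group B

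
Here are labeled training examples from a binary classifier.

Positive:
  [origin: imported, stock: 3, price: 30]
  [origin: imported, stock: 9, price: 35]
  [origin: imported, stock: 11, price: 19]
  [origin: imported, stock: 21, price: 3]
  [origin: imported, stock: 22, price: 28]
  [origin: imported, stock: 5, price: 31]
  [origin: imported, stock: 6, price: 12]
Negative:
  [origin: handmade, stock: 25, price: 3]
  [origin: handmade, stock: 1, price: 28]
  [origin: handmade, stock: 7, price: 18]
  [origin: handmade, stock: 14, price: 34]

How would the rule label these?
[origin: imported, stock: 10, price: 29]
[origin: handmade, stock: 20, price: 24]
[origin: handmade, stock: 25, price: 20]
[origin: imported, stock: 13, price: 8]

The simplest hypothesis consistent with all the labels is: origin is imported.
[origin: imported, stock: 10, price: 29]: Positive (origin is imported). [origin: handmade, stock: 20, price: 24]: Negative (origin is handmade). [origin: handmade, stock: 25, price: 20]: Negative (origin is handmade). [origin: imported, stock: 13, price: 8]: Positive (origin is imported).

Positive, Negative, Negative, Positive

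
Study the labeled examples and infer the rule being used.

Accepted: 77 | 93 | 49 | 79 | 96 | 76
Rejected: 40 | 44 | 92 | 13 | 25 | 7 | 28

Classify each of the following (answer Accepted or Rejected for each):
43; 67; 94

All 'Accepted' examples share one property — digit sum ≥ 12 — and every 'Rejected' example lacks it.

Rejected, Accepted, Accepted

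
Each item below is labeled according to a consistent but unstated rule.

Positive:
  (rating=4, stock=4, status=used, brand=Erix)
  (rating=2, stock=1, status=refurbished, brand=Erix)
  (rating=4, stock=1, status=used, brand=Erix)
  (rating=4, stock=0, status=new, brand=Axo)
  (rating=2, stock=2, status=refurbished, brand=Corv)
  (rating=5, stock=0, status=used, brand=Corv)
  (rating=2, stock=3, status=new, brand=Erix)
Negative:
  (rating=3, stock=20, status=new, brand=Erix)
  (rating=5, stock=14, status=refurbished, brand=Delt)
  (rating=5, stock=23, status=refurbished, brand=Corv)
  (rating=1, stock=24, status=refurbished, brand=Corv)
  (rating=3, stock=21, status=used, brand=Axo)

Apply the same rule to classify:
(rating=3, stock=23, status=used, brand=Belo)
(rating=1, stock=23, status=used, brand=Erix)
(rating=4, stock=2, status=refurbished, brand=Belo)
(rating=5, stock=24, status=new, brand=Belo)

Negative, Negative, Positive, Negative

The classifier is using: stock ≤ 4.
(rating=3, stock=23, status=used, brand=Belo): stock = 23, lacks this property → Negative.
(rating=1, stock=23, status=used, brand=Erix): stock = 23, lacks this property → Negative.
(rating=4, stock=2, status=refurbished, brand=Belo): stock = 2, checks out → Positive.
(rating=5, stock=24, status=new, brand=Belo): stock = 24, lacks this property → Negative.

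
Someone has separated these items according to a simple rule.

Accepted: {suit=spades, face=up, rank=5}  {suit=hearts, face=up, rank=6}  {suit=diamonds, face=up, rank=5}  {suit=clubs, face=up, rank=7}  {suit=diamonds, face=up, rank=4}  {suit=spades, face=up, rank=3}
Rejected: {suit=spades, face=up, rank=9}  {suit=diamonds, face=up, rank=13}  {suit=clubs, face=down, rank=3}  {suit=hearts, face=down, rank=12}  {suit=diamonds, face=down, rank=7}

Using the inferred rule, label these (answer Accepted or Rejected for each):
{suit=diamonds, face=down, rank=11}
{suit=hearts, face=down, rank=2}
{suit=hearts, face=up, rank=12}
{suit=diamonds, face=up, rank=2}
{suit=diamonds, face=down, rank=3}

The common property of the 'Accepted' items is: face is up AND rank ≤ 7. No 'Rejected' item has it.
{suit=diamonds, face=down, rank=11} — face is down, rank = 11, hence Rejected.
{suit=hearts, face=down, rank=2} — face is down, rank = 2, hence Rejected.
{suit=hearts, face=up, rank=12} — face is up, rank = 12, hence Rejected.
{suit=diamonds, face=up, rank=2} — face is up, rank = 2, hence Accepted.
{suit=diamonds, face=down, rank=3} — face is down, rank = 3, hence Rejected.

Rejected, Rejected, Rejected, Accepted, Rejected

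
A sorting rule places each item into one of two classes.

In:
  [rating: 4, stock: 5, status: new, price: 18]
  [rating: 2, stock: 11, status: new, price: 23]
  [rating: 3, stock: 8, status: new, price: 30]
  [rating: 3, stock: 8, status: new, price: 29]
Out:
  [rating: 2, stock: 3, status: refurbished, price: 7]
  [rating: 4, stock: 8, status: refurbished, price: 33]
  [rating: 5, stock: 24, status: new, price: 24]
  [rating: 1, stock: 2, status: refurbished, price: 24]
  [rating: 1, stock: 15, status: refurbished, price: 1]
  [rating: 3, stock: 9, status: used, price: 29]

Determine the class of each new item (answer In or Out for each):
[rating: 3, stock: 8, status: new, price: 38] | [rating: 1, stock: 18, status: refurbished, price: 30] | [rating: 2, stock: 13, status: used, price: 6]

Every 'In' example satisfies: status is new AND rating ≤ 4. None of the 'Out' examples do.
[rating: 3, stock: 8, status: new, price: 38] → status is new, rating = 3 → In. [rating: 1, stock: 18, status: refurbished, price: 30] → status is refurbished, rating = 1 → Out. [rating: 2, stock: 13, status: used, price: 6] → status is used, rating = 2 → Out.

In, Out, Out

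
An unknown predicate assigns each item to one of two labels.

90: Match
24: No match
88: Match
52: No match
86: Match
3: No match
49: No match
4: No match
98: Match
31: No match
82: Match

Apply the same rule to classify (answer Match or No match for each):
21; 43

No match, No match

One predicate separates the groups cleanly: at least 82.
No match: 21, since 21 < 82. No match: 43, since 43 < 82.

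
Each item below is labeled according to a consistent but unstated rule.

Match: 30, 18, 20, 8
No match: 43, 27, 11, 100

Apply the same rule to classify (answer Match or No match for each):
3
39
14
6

One predicate separates the groups cleanly: even AND at most 30.
3: No match (3 is odd, 3 ≤ 30). 39: No match (39 is odd, 39 > 30). 14: Match (14 is even, 14 ≤ 30). 6: Match (6 is even, 6 ≤ 30).

No match, No match, Match, Match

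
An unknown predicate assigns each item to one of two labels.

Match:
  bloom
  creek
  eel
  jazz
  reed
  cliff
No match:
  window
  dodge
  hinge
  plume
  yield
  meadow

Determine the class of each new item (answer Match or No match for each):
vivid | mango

No match, No match

The common property of the 'Match' items is: has a double letter. No 'No match' item has it.
No match: vivid, since no doubled letter. No match: mango, since no doubled letter.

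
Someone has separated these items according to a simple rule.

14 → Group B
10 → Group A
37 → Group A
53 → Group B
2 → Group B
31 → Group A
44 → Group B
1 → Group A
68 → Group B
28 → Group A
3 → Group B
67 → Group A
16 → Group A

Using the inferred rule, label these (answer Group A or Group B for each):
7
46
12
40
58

One predicate separates the groups cleanly: ≡ 1 (mod 3).
Group A: 7, since 7 mod 3 = 1.
Group A: 46, since 46 mod 3 = 1.
Group B: 12, since 12 mod 3 = 0.
Group A: 40, since 40 mod 3 = 1.
Group A: 58, since 58 mod 3 = 1.

Group A, Group A, Group B, Group A, Group A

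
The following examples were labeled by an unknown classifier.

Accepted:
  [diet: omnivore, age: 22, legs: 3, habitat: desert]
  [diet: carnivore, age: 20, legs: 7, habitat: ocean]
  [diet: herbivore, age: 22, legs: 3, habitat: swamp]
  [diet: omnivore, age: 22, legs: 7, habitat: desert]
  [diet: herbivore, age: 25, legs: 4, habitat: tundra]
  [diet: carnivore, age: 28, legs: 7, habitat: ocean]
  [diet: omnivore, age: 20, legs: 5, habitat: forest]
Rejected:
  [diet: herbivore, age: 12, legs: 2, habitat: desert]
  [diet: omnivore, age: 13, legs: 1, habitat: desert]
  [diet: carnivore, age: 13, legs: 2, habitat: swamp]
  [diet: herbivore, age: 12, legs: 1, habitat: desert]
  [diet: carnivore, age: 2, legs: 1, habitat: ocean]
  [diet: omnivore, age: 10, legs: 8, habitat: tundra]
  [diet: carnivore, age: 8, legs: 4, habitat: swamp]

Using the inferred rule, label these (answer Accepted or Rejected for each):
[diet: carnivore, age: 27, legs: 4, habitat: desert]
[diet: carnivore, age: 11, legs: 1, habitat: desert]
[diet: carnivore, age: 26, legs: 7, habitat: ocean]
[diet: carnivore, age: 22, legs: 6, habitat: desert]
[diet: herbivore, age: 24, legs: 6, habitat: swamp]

Accepted, Rejected, Accepted, Accepted, Accepted

The simplest hypothesis consistent with all the labels is: age ≥ 20.
[diet: carnivore, age: 27, legs: 4, habitat: desert]: age = 27, qualifies → Accepted.
[diet: carnivore, age: 11, legs: 1, habitat: desert]: age = 11, doesn't qualify → Rejected.
[diet: carnivore, age: 26, legs: 7, habitat: ocean]: age = 26, qualifies → Accepted.
[diet: carnivore, age: 22, legs: 6, habitat: desert]: age = 22, qualifies → Accepted.
[diet: herbivore, age: 24, legs: 6, habitat: swamp]: age = 24, qualifies → Accepted.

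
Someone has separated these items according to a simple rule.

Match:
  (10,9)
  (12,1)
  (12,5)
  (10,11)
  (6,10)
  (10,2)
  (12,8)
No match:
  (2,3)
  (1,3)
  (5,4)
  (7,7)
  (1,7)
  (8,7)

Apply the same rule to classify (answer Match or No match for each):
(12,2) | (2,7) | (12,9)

Every 'Match' example satisfies: max ≥ 9. None of the 'No match' examples do.
(12,2) — max 12, hence Match. (2,7) — max 7, hence No match. (12,9) — max 12, hence Match.

Match, No match, Match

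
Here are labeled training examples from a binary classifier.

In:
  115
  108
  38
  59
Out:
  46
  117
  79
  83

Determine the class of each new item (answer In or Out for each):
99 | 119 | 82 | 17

Out, Out, Out, In

The classifier is using: ≡ 3 (mod 7).
99 — 99 mod 7 = 1, hence Out. 119 — 119 mod 7 = 0, hence Out. 82 — 82 mod 7 = 5, hence Out. 17 — 17 mod 7 = 3, hence In.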